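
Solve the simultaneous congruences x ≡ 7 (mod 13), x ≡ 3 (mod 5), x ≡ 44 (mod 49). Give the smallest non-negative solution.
x ≡ 1073 (mod 3185); the representative in [0, 3185) is 1073

The moduli 13, 5, 49 are pairwise coprime, so by the CRT there is a unique solution mod 13·5·49 = 3185.
Solve by successive substitution. Start with x ≡ 7 (mod 13).
  Combine with x ≡ 3 (mod 5): write x = 7 + 13·t and require 7 + 13·t ≡ 3 (mod 5), i.e. 13·t ≡ 3 − 7 ≡ 1 (mod 5). Since 13^(−1) ≡ 2 (mod 5) (13 ≡ 3 (mod 5)), t ≡ 2·1 ≡ 2 (mod 5). So x ≡ 7 + 13·2 = 33 (mod 65).
  Combine with x ≡ 44 (mod 49): write x = 33 + 65·t and require 33 + 65·t ≡ 44 (mod 49), i.e. 65·t ≡ 44 − 33 ≡ 11 (mod 49). Since 65^(−1) ≡ 46 (mod 49) (65 ≡ 16 (mod 49)), t ≡ 46·11 ≡ 16 (mod 49). So x ≡ 33 + 65·16 = 1073 (mod 3185).
Unique solution in [0, 3185): x = 1073.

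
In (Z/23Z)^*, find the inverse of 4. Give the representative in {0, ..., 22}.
4^(−1) ≡ 6 (mod 23)

Apply the extended Euclidean algorithm to (23, 4), tracking rows (r, s, t) with s·23 + t·4 = r. Each division r_prev = q·r_cur + r_new produces the new row as (previous row) − q·(current row):
  row A: (23, 1, 0)   [1·23 + 0·4 = 23]
  row B: (4, 0, 1)   [0·23 + 1·4 = 4]
  23 = 5·4 + 3   → row C = row A − 5·row B = (3, 1, −5)   [check: 1·23 − 5·4 = 3]
  4 = 1·3 + 1   → row D = row B − 1·row C = (1, −1, 6)   [check: −1·23 + 6·4 = 1]
  3 = 3·1 + 0   → remainder 0, stop. gcd = 1 (last nonzero row D).
The gcd is 1, so 4 is invertible mod 23. The last nonzero row gives −1·23 + 6·4 = 1, so t = 6. So 4^(−1) ≡ 6 (mod 23). Verify: 4 · 6 = 24 ≡ 1 (mod 23). ✓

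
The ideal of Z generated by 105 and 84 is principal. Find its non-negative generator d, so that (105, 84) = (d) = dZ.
(105, 84) = (21); d = 21

In the PID Z, (a, b) is generated by gcd(a, b). Compute gcd(105, 84) with the extended Euclidean algorithm, tracking rows (r, s, t) with s·105 + t·84 = r:
  row A: (105, 1, 0)   [1·105 + 0·84 = 105]
  row B: (84, 0, 1)   [0·105 + 1·84 = 84]
  105 = 1·84 + 21   → row C = row A − 1·row B = (21, 1, −1)   [check: 1·105 − 1·84 = 21]
  84 = 4·21 + 0   → remainder 0, stop. gcd = 21 (last nonzero row C).
So gcd(105, 84) = 21, with Bézout identity 1·105 − 1·84 = 21. Containment (⊇): the Bézout identity exhibits 21 as an element of (105, 84), giving (21) ⊆ (105, 84). Containment (⊆): since 21 | 105 and 21 | 84 (105 = 21·5, 84 = 21·4), every Z-linear combination of 105 and 84 is divisible by 21, so (105, 84) ⊆ (21). Therefore (105, 84) = (21), d = 21.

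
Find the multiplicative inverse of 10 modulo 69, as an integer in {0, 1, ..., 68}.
Apply the extended Euclidean algorithm to (69, 10), tracking rows (r, s, t) with s·69 + t·10 = r. Each division r_prev = q·r_cur + r_new produces the new row as (previous row) − q·(current row):
  row A: (69, 1, 0)   [1·69 + 0·10 = 69]
  row B: (10, 0, 1)   [0·69 + 1·10 = 10]
  69 = 6·10 + 9   → row C = row A − 6·row B = (9, 1, −6)   [check: 1·69 − 6·10 = 9]
  10 = 1·9 + 1   → row D = row B − 1·row C = (1, −1, 7)   [check: −1·69 + 7·10 = 1]
  9 = 9·1 + 0   → remainder 0, stop. gcd = 1 (last nonzero row D).
The gcd is 1, so 10 is invertible mod 69. The last nonzero row gives −1·69 + 7·10 = 1, so t = 7. So 10^(−1) ≡ 7 (mod 69). Verify: 10 · 7 = 70 ≡ 1 (mod 69). ✓

Final answer: 10^(−1) ≡ 7 (mod 69)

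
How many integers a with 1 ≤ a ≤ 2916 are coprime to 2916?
The number of a ∈ {1, ..., 2916} with gcd(a, 2916) = 1 is by definition Euler's totient φ(2916). φ is multiplicative, with φ(p^e) = p^e − p^(e−1). Factorise 2916 = 2^2 · 3^6. Then
  φ(2916) = (2^2 − 2^1) · (3^6 − 3^5) = 2 · 486 = 972.
So there are 972 such integers.

Final answer: 972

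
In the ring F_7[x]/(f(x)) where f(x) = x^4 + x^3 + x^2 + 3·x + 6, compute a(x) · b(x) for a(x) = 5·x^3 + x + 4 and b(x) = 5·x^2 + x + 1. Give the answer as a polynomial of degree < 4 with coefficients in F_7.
Multiply as integer polynomials: a · b = 25·x^5 + 5·x^4 + 10·x^3 + 21·x^2 + 5·x + 4. Reducing coefficients mod 7: a · b ≡ 4·x^5 + 5·x^4 + 3·x^3 + 5·x + 4. Now divide by f(x) = x^4 + x^3 + x^2 + 3·x + 6 in F_7[x], eliminating the leading term at each step:
  leading term 4·x^5: subtract (4·x)·f(x) = 4·x^5 + 4·x^4 + 4·x^3 + 5·x^2 + 3·x, leaving x^4 + 6·x^3 + 2·x^2 + 2·x + 4 (coefficients mod 7)
  leading term x^4: subtract (1)·f(x) = x^4 + x^3 + x^2 + 3·x + 6, leaving 5·x^3 + x^2 + 6·x + 5 (coefficients mod 7)
The degree is now < 4, so this is the remainder. Hence a · b ≡ 5·x^3 + x^2 + 6·x + 5 in F_7[x]/(f).

Final answer: a · b ≡ 5·x^3 + x^2 + 6·x + 5 (mod f(x))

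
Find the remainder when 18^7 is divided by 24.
Use repeated squaring. Binary(7) = 111. Walk through the bits of the exponent 7 left-to-right: at each bit after the leading one, square the running value, then multiply by 18 if the bit is 1 (always reducing mod 24):
  bit 1 = 1 (leading): start with 18.
  bit 2 = 1: square 18^2 = 324 ≡ 12; bit is 1, so multiply 12·18 = 216 ≡ 0 (mod 24).
  bit 3 = 1: square 0^2 = 0; bit is 1, so multiply 0·18 = 0 (mod 24).
Final value: 18^7 ≡ 0 (mod 24).

Final answer: 0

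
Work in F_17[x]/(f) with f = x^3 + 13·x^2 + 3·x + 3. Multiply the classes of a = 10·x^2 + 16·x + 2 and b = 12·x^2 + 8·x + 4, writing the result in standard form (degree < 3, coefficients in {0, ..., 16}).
Multiply as integer polynomials: a · b = 120·x^4 + 272·x^3 + 192·x^2 + 80·x + 8. Reducing coefficients mod 17: a · b ≡ x^4 + 5·x^2 + 12·x + 8. Now divide by f(x) = x^3 + 13·x^2 + 3·x + 3 in F_17[x], eliminating the leading term at each step:
  leading term x^4: subtract (x)·f(x) = x^4 + 13·x^3 + 3·x^2 + 3·x, leaving 4·x^3 + 2·x^2 + 9·x + 8 (coefficients mod 17)
  leading term 4·x^3: subtract (4)·f(x) = 4·x^3 + x^2 + 12·x + 12, leaving x^2 + 14·x + 13 (coefficients mod 17)
The degree is now < 3, so this is the remainder. Hence a · b ≡ x^2 + 14·x + 13 in F_17[x]/(f).

Final answer: a · b ≡ x^2 + 14·x + 13 (mod f(x))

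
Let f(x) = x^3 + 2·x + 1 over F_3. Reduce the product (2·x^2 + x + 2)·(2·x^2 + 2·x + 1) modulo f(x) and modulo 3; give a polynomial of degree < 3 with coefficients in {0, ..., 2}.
a · b ≡ x + 2 (mod f(x))

Multiply as integer polynomials: a · b = 4·x^4 + 6·x^3 + 8·x^2 + 5·x + 2. Reducing coefficients mod 3: a · b ≡ x^4 + 2·x^2 + 2·x + 2. Now divide by f(x) = x^3 + 2·x + 1 in F_3[x], eliminating the leading term at each step:
  leading term x^4: subtract (x)·f(x) = x^4 + 2·x^2 + x, leaving x + 2 (coefficients mod 3)
The degree is now < 3, so this is the remainder. Hence a · b ≡ x + 2 in F_3[x]/(f).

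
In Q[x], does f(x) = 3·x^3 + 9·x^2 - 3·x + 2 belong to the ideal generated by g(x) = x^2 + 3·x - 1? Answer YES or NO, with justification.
In Q[x] the ideal (g) consists of all multiples of g, so f ∈ (g) iff g | f, i.e. iff the remainder of f on division by g is 0. Divide f by g (g is monic, so eliminate the leading term of the running remainder at each step):
  leading term 3·x^3: subtract (3·x)·g(x) = 3·x^3 + 9·x^2 - 3·x, leaving 2
The remainder r(x) = 2 ≠ 0 (and deg r < deg g), so g ∤ f, i.e. f ∉ (g).

Final answer: NO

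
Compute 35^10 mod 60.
Use repeated squaring. Binary(10) = 1010. Walk through the bits of the exponent 10 left-to-right: at each bit after the leading one, square the running value, then multiply by 35 if the bit is 1 (always reducing mod 60):
  bit 1 = 1 (leading): start with 35.
  bit 2 = 0: square 35^2 = 1225 ≡ 25 (mod 60).
  bit 3 = 1: square 25^2 = 625 ≡ 25; bit is 1, so multiply 25·35 = 875 ≡ 35 (mod 60).
  bit 4 = 0: square 35^2 = 1225 ≡ 25 (mod 60).
Final value: 35^10 ≡ 25 (mod 60).

Final answer: 25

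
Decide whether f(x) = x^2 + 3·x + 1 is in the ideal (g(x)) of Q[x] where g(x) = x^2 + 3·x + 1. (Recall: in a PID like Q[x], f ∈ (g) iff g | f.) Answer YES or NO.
YES

In Q[x] the ideal (g) consists of all multiples of g, so f ∈ (g) iff g | f, i.e. iff the remainder of f on division by g is 0. Divide f by g (g is monic, so eliminate the leading term of the running remainder at each step):
  leading term x^2: subtract (1)·g(x) = x^2 + 3·x + 1, leaving 0
The remainder is 0, so f(x) = g(x) · h(x) with h(x) = 1. Hence g | f, i.e. f ∈ (g).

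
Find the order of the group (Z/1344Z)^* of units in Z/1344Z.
(Z/1344Z)^* consists of the classes a with gcd(a, 1344) = 1, so its order is φ(1344). φ is multiplicative, with φ(p^e) = p^e − p^(e−1). Factorise 1344 = 2^6 · 3 · 7. Then
  φ(1344) = (2^6 − 2^5) · (3 − 1) · (7 − 1) = 32 · 2 · 6 = 384.
Thus |(Z/1344Z)^*| = 384.

Final answer: |(Z/1344Z)^*| = 384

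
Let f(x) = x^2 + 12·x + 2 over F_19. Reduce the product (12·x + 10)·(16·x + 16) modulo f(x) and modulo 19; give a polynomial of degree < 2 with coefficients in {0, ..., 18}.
a · b ≡ 5·x + 4 (mod f(x))

Multiply as integer polynomials: a · b = 192·x^2 + 352·x + 160. Reducing coefficients mod 19: a · b ≡ 2·x^2 + 10·x + 8. Now divide by f(x) = x^2 + 12·x + 2 in F_19[x], eliminating the leading term at each step:
  leading term 2·x^2: subtract (2)·f(x) = 2·x^2 + 5·x + 4, leaving 5·x + 4 (coefficients mod 19)
The degree is now < 2, so this is the remainder. Hence a · b ≡ 5·x + 4 in F_19[x]/(f).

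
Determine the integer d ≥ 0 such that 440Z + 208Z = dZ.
(440, 208) = (8); d = 8

In the PID Z, (a, b) is generated by gcd(a, b). Compute gcd(440, 208) with the extended Euclidean algorithm, tracking rows (r, s, t) with s·440 + t·208 = r:
  row A: (440, 1, 0)   [1·440 + 0·208 = 440]
  row B: (208, 0, 1)   [0·440 + 1·208 = 208]
  440 = 2·208 + 24   → row C = row A − 2·row B = (24, 1, −2)   [check: 1·440 − 2·208 = 24]
  208 = 8·24 + 16   → row D = row B − 8·row C = (16, −8, 17)   [check: −8·440 + 17·208 = 16]
  24 = 1·16 + 8   → row E = row C − 1·row D = (8, 9, −19)   [check: 9·440 − 19·208 = 8]
  16 = 2·8 + 0   → remainder 0, stop. gcd = 8 (last nonzero row E).
So gcd(440, 208) = 8, with Bézout identity 9·440 − 19·208 = 8. Containment (⊇): the Bézout identity exhibits 8 as an element of (440, 208), giving (8) ⊆ (440, 208). Containment (⊆): since 8 | 440 and 8 | 208 (440 = 8·55, 208 = 8·26), every Z-linear combination of 440 and 208 is divisible by 8, so (440, 208) ⊆ (8). Therefore (440, 208) = (8), d = 8.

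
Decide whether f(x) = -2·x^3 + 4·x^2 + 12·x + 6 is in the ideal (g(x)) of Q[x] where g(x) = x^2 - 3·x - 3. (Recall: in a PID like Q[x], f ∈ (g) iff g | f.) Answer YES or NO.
YES

In Q[x] the ideal (g) consists of all multiples of g, so f ∈ (g) iff g | f, i.e. iff the remainder of f on division by g is 0. Divide f by g (g is monic, so eliminate the leading term of the running remainder at each step):
  leading term -2·x^3: subtract (-2·x)·g(x) = -2·x^3 + 6·x^2 + 6·x, leaving -2·x^2 + 6·x + 6
  leading term -2·x^2: subtract (-2)·g(x) = -2·x^2 + 6·x + 6, leaving 0
The remainder is 0, so f(x) = g(x) · h(x) with h(x) = -2·x - 2. Hence g | f, i.e. f ∈ (g).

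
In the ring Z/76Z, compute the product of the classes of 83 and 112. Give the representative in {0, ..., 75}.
24

Reduce the factors first: 83 ≡ 7, 112 ≡ 36 (mod 76), so 83 · 112 ≡ 7 · 36 (mod 76). 7 · 36 = 252. Dividing by 76: 252 = 3·76 + 24. So (83 · 112) mod 76 = 24.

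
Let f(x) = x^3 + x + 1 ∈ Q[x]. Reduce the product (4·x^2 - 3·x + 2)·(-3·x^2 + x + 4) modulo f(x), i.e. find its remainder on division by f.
a · b ≡ 19·x^2 - 11·x - 5 (mod f(x))

First multiply in Q[x] without reducing: a · b = -12·x^4 + 13·x^3 + 7·x^2 - 10·x + 8. Now divide by f(x) = x^3 + x + 1, eliminating the leading term at each step:
  leading term -12·x^4: subtract (-12·x)·f(x) = -12·x^4 - 12·x^2 - 12·x, leaving 13·x^3 + 19·x^2 + 2·x + 8
  leading term 13·x^3: subtract (13)·f(x) = 13·x^3 + 13·x + 13, leaving 19·x^2 - 11·x - 5
The degree is now < 3, so this is the remainder. Hence a · b ≡ 19·x^2 - 11·x - 5 in Q[x]/(f).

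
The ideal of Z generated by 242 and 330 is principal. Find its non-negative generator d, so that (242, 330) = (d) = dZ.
In the PID Z, (a, b) is generated by gcd(a, b). Compute gcd(330, 242) with the extended Euclidean algorithm, tracking rows (r, s, t) with s·330 + t·242 = r:
  row A: (330, 1, 0)   [1·330 + 0·242 = 330]
  row B: (242, 0, 1)   [0·330 + 1·242 = 242]
  330 = 1·242 + 88   → row C = row A − 1·row B = (88, 1, −1)   [check: 1·330 − 1·242 = 88]
  242 = 2·88 + 66   → row D = row B − 2·row C = (66, −2, 3)   [check: −2·330 + 3·242 = 66]
  88 = 1·66 + 22   → row E = row C − 1·row D = (22, 3, −4)   [check: 3·330 − 4·242 = 22]
  66 = 3·22 + 0   → remainder 0, stop. gcd = 22 (last nonzero row E).
So gcd(242, 330) = 22, with Bézout identity 3·330 − 4·242 = 22. Containment (⊇): the Bézout identity exhibits 22 as an element of (242, 330), giving (22) ⊆ (242, 330). Containment (⊆): since 22 | 242 and 22 | 330 (242 = 22·11, 330 = 22·15), every Z-linear combination of 242 and 330 is divisible by 22, so (242, 330) ⊆ (22). Therefore (242, 330) = (22), d = 22.

Final answer: (242, 330) = (22); d = 22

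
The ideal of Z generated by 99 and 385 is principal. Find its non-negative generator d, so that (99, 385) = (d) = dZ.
In the PID Z, (a, b) is generated by gcd(a, b). Compute gcd(385, 99) with the extended Euclidean algorithm, tracking rows (r, s, t) with s·385 + t·99 = r:
  row A: (385, 1, 0)   [1·385 + 0·99 = 385]
  row B: (99, 0, 1)   [0·385 + 1·99 = 99]
  385 = 3·99 + 88   → row C = row A − 3·row B = (88, 1, −3)   [check: 1·385 − 3·99 = 88]
  99 = 1·88 + 11   → row D = row B − 1·row C = (11, −1, 4)   [check: −1·385 + 4·99 = 11]
  88 = 8·11 + 0   → remainder 0, stop. gcd = 11 (last nonzero row D).
So gcd(99, 385) = 11, with Bézout identity −1·385 + 4·99 = 11. Containment (⊇): the Bézout identity exhibits 11 as an element of (99, 385), giving (11) ⊆ (99, 385). Containment (⊆): since 11 | 99 and 11 | 385 (99 = 11·9, 385 = 11·35), every Z-linear combination of 99 and 385 is divisible by 11, so (99, 385) ⊆ (11). Therefore (99, 385) = (11), d = 11.

Final answer: (99, 385) = (11); d = 11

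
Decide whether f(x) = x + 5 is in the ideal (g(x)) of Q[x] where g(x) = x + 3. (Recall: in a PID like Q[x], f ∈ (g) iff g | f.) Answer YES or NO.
NO

In Q[x] the ideal (g) consists of all multiples of g, so f ∈ (g) iff g | f, i.e. iff the remainder of f on division by g is 0. Divide f by g (g is monic, so eliminate the leading term of the running remainder at each step):
  leading term x: subtract (1)·g(x) = x + 3, leaving 2
The remainder r(x) = 2 ≠ 0 (and deg r < deg g), so g ∤ f, i.e. f ∉ (g).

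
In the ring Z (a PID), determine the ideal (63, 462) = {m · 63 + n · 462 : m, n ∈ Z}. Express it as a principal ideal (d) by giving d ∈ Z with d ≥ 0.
In the PID Z, (a, b) is generated by gcd(a, b). Compute gcd(462, 63) with the extended Euclidean algorithm, tracking rows (r, s, t) with s·462 + t·63 = r:
  row A: (462, 1, 0)   [1·462 + 0·63 = 462]
  row B: (63, 0, 1)   [0·462 + 1·63 = 63]
  462 = 7·63 + 21   → row C = row A − 7·row B = (21, 1, −7)   [check: 1·462 − 7·63 = 21]
  63 = 3·21 + 0   → remainder 0, stop. gcd = 21 (last nonzero row C).
So gcd(63, 462) = 21, with Bézout identity 1·462 − 7·63 = 21. Containment (⊇): the Bézout identity exhibits 21 as an element of (63, 462), giving (21) ⊆ (63, 462). Containment (⊆): since 21 | 63 and 21 | 462 (63 = 21·3, 462 = 21·22), every Z-linear combination of 63 and 462 is divisible by 21, so (63, 462) ⊆ (21). Therefore (63, 462) = (21), d = 21.

Final answer: (63, 462) = (21); d = 21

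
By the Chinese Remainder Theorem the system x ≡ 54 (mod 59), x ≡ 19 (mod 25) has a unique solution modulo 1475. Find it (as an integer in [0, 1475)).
x ≡ 644 (mod 1475); the representative in [0, 1475) is 644

The moduli 59, 25 are pairwise coprime, so by the CRT there is a unique solution mod 59·25 = 1475.
Solve by successive substitution. Start with x ≡ 54 (mod 59).
  Combine with x ≡ 19 (mod 25): write x = 54 + 59·t and require 54 + 59·t ≡ 19 (mod 25), i.e. 59·t ≡ 19 − 54 ≡ 15 (mod 25). Since 59^(−1) ≡ 14 (mod 25) (59 ≡ 9 (mod 25)), t ≡ 14·15 ≡ 10 (mod 25). So x ≡ 54 + 59·10 = 644 (mod 1475).
Unique solution in [0, 1475): x = 644.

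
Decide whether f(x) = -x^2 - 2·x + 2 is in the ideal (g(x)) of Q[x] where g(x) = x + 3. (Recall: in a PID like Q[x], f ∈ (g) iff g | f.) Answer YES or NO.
NO

In Q[x] the ideal (g) consists of all multiples of g, so f ∈ (g) iff g | f, i.e. iff the remainder of f on division by g is 0. Divide f by g (g is monic, so eliminate the leading term of the running remainder at each step):
  leading term -x^2: subtract (-x)·g(x) = -x^2 - 3·x, leaving x + 2
  leading term x: subtract (1)·g(x) = x + 3, leaving -1
The remainder r(x) = -1 ≠ 0 (and deg r < deg g), so g ∤ f, i.e. f ∉ (g).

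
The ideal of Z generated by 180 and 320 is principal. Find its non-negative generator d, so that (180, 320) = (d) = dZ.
In the PID Z, (a, b) is generated by gcd(a, b). Compute gcd(320, 180) with the extended Euclidean algorithm, tracking rows (r, s, t) with s·320 + t·180 = r:
  row A: (320, 1, 0)   [1·320 + 0·180 = 320]
  row B: (180, 0, 1)   [0·320 + 1·180 = 180]
  320 = 1·180 + 140   → row C = row A − 1·row B = (140, 1, −1)   [check: 1·320 − 1·180 = 140]
  180 = 1·140 + 40   → row D = row B − 1·row C = (40, −1, 2)   [check: −1·320 + 2·180 = 40]
  140 = 3·40 + 20   → row E = row C − 3·row D = (20, 4, −7)   [check: 4·320 − 7·180 = 20]
  40 = 2·20 + 0   → remainder 0, stop. gcd = 20 (last nonzero row E).
So gcd(180, 320) = 20, with Bézout identity 4·320 − 7·180 = 20. Containment (⊇): the Bézout identity exhibits 20 as an element of (180, 320), giving (20) ⊆ (180, 320). Containment (⊆): since 20 | 180 and 20 | 320 (180 = 20·9, 320 = 20·16), every Z-linear combination of 180 and 320 is divisible by 20, so (180, 320) ⊆ (20). Therefore (180, 320) = (20), d = 20.

Final answer: (180, 320) = (20); d = 20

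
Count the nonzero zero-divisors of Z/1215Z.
In Z/1215Z each nonzero element is either a unit (gcd with 1215 is 1) or a zero-divisor (gcd > 1). The number of units is φ(1215): factorise 1215 = 3^5 · 5, so φ(1215) = (3^5 − 3^4) · (5 − 1) = 162 · 4 = 648. The nonzero elements number 1215 − 1 = 1214. Hence the nonzero zero-divisors number 1214 − 648 = 566.

Final answer: Z/1215Z has 566 nonzero zero-divisors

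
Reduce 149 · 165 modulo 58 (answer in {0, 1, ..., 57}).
51

Reduce the factors first: 149 ≡ 33, 165 ≡ 49 (mod 58), so 149 · 165 ≡ 33 · 49 (mod 58). 33 · 49 = 1617. Dividing by 58: 1617 = 27·58 + 51. So (149 · 165) mod 58 = 51.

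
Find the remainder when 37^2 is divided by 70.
39

Use repeated squaring. Binary(2) = 10. Walk through the bits of the exponent 2 left-to-right: at each bit after the leading one, square the running value, then multiply by 37 if the bit is 1 (always reducing mod 70):
  bit 1 = 1 (leading): start with 37.
  bit 2 = 0: square 37^2 = 1369 ≡ 39 (mod 70).
Final value: 37^2 ≡ 39 (mod 70).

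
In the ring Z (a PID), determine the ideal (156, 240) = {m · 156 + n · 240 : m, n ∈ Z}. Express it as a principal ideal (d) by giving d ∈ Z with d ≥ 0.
(156, 240) = (12); d = 12

In the PID Z, (a, b) is generated by gcd(a, b). Compute gcd(240, 156) with the extended Euclidean algorithm, tracking rows (r, s, t) with s·240 + t·156 = r:
  row A: (240, 1, 0)   [1·240 + 0·156 = 240]
  row B: (156, 0, 1)   [0·240 + 1·156 = 156]
  240 = 1·156 + 84   → row C = row A − 1·row B = (84, 1, −1)   [check: 1·240 − 1·156 = 84]
  156 = 1·84 + 72   → row D = row B − 1·row C = (72, −1, 2)   [check: −1·240 + 2·156 = 72]
  84 = 1·72 + 12   → row E = row C − 1·row D = (12, 2, −3)   [check: 2·240 − 3·156 = 12]
  72 = 6·12 + 0   → remainder 0, stop. gcd = 12 (last nonzero row E).
So gcd(156, 240) = 12, with Bézout identity 2·240 − 3·156 = 12. Containment (⊇): the Bézout identity exhibits 12 as an element of (156, 240), giving (12) ⊆ (156, 240). Containment (⊆): since 12 | 156 and 12 | 240 (156 = 12·13, 240 = 12·20), every Z-linear combination of 156 and 240 is divisible by 12, so (156, 240) ⊆ (12). Therefore (156, 240) = (12), d = 12.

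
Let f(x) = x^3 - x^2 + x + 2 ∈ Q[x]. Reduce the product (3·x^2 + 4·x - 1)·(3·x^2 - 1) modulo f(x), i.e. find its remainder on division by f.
a · b ≡ 6·x^2 - 43·x - 41 (mod f(x))

First multiply in Q[x] without reducing: a · b = 9·x^4 + 12·x^3 - 6·x^2 - 4·x + 1. Now divide by f(x) = x^3 - x^2 + x + 2, eliminating the leading term at each step:
  leading term 9·x^4: subtract (9·x)·f(x) = 9·x^4 - 9·x^3 + 9·x^2 + 18·x, leaving 21·x^3 - 15·x^2 - 22·x + 1
  leading term 21·x^3: subtract (21)·f(x) = 21·x^3 - 21·x^2 + 21·x + 42, leaving 6·x^2 - 43·x - 41
The degree is now < 3, so this is the remainder. Hence a · b ≡ 6·x^2 - 43·x - 41 in Q[x]/(f).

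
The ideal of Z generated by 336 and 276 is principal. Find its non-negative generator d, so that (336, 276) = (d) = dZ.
(336, 276) = (12); d = 12

In the PID Z, (a, b) is generated by gcd(a, b). Compute gcd(336, 276) with the extended Euclidean algorithm, tracking rows (r, s, t) with s·336 + t·276 = r:
  row A: (336, 1, 0)   [1·336 + 0·276 = 336]
  row B: (276, 0, 1)   [0·336 + 1·276 = 276]
  336 = 1·276 + 60   → row C = row A − 1·row B = (60, 1, −1)   [check: 1·336 − 1·276 = 60]
  276 = 4·60 + 36   → row D = row B − 4·row C = (36, −4, 5)   [check: −4·336 + 5·276 = 36]
  60 = 1·36 + 24   → row E = row C − 1·row D = (24, 5, −6)   [check: 5·336 − 6·276 = 24]
  36 = 1·24 + 12   → row F = row D − 1·row E = (12, −9, 11)   [check: −9·336 + 11·276 = 12]
  24 = 2·12 + 0   → remainder 0, stop. gcd = 12 (last nonzero row F).
So gcd(336, 276) = 12, with Bézout identity −9·336 + 11·276 = 12. Containment (⊇): the Bézout identity exhibits 12 as an element of (336, 276), giving (12) ⊆ (336, 276). Containment (⊆): since 12 | 336 and 12 | 276 (336 = 12·28, 276 = 12·23), every Z-linear combination of 336 and 276 is divisible by 12, so (336, 276) ⊆ (12). Therefore (336, 276) = (12), d = 12.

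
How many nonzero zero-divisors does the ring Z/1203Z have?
In Z/1203Z each nonzero element is either a unit (gcd with 1203 is 1) or a zero-divisor (gcd > 1). The number of units is φ(1203): factorise 1203 = 3 · 401, so φ(1203) = (3 − 1) · (401 − 1) = 2 · 400 = 800. The nonzero elements number 1203 − 1 = 1202. Hence the nonzero zero-divisors number 1202 − 800 = 402.

Final answer: Z/1203Z has 402 nonzero zero-divisors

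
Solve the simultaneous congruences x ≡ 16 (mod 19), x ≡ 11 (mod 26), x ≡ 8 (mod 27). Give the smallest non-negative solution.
x ≡ 11321 (mod 13338); the representative in [0, 13338) is 11321

The moduli 19, 26, 27 are pairwise coprime, so by the CRT there is a unique solution mod 19·26·27 = 13338.
Solve by successive substitution. Start with x ≡ 16 (mod 19).
  Combine with x ≡ 11 (mod 26): write x = 16 + 19·t and require 16 + 19·t ≡ 11 (mod 26), i.e. 19·t ≡ 11 − 16 ≡ 21 (mod 26). Since 19^(−1) ≡ 11 (mod 26), t ≡ 11·21 ≡ 23 (mod 26). So x ≡ 16 + 19·23 = 453 (mod 494).
  Combine with x ≡ 8 (mod 27): write x = 453 + 494·t and require 453 + 494·t ≡ 8 (mod 27), i.e. 494·t ≡ 8 − 453 ≡ 14 (mod 27). Since 494^(−1) ≡ 17 (mod 27) (494 ≡ 8 (mod 27)), t ≡ 17·14 ≡ 22 (mod 27). So x ≡ 453 + 494·22 = 11321 (mod 13338).
Unique solution in [0, 13338): x = 11321.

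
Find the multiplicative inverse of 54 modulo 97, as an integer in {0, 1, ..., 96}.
54^(−1) ≡ 9 (mod 97)

Apply the extended Euclidean algorithm to (97, 54), tracking rows (r, s, t) with s·97 + t·54 = r. Each division r_prev = q·r_cur + r_new produces the new row as (previous row) − q·(current row):
  row A: (97, 1, 0)   [1·97 + 0·54 = 97]
  row B: (54, 0, 1)   [0·97 + 1·54 = 54]
  97 = 1·54 + 43   → row C = row A − 1·row B = (43, 1, −1)   [check: 1·97 − 1·54 = 43]
  54 = 1·43 + 11   → row D = row B − 1·row C = (11, −1, 2)   [check: −1·97 + 2·54 = 11]
  43 = 3·11 + 10   → row E = row C − 3·row D = (10, 4, −7)   [check: 4·97 − 7·54 = 10]
  11 = 1·10 + 1   → row F = row D − 1·row E = (1, −5, 9)   [check: −5·97 + 9·54 = 1]
  10 = 10·1 + 0   → remainder 0, stop. gcd = 1 (last nonzero row F).
The gcd is 1, so 54 is invertible mod 97. The last nonzero row gives −5·97 + 9·54 = 1, so t = 9. So 54^(−1) ≡ 9 (mod 97). Verify: 54 · 9 = 486 ≡ 1 (mod 97). ✓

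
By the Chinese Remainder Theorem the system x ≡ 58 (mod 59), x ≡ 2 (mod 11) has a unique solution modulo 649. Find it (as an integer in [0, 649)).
The moduli 59, 11 are pairwise coprime, so by the CRT there is a unique solution mod 59·11 = 649.
Solve by successive substitution. Start with x ≡ 58 (mod 59).
  Combine with x ≡ 2 (mod 11): write x = 58 + 59·t and require 58 + 59·t ≡ 2 (mod 11), i.e. 59·t ≡ 2 − 58 ≡ 10 (mod 11). Since 59^(−1) ≡ 3 (mod 11) (59 ≡ 4 (mod 11)), t ≡ 3·10 ≡ 8 (mod 11). So x ≡ 58 + 59·8 = 530 (mod 649).
Unique solution in [0, 649): x = 530.

Final answer: x ≡ 530 (mod 649); the representative in [0, 649) is 530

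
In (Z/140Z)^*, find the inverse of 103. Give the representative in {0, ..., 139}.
103^(−1) ≡ 87 (mod 140)

Apply the extended Euclidean algorithm to (140, 103), tracking rows (r, s, t) with s·140 + t·103 = r. Each division r_prev = q·r_cur + r_new produces the new row as (previous row) − q·(current row):
  row A: (140, 1, 0)   [1·140 + 0·103 = 140]
  row B: (103, 0, 1)   [0·140 + 1·103 = 103]
  140 = 1·103 + 37   → row C = row A − 1·row B = (37, 1, −1)   [check: 1·140 − 1·103 = 37]
  103 = 2·37 + 29   → row D = row B − 2·row C = (29, −2, 3)   [check: −2·140 + 3·103 = 29]
  37 = 1·29 + 8   → row E = row C − 1·row D = (8, 3, −4)   [check: 3·140 − 4·103 = 8]
  29 = 3·8 + 5   → row F = row D − 3·row E = (5, −11, 15)   [check: −11·140 + 15·103 = 5]
  8 = 1·5 + 3   → row G = row E − 1·row F = (3, 14, −19)   [check: 14·140 − 19·103 = 3]
  5 = 1·3 + 2   → row H = row F − 1·row G = (2, −25, 34)   [check: −25·140 + 34·103 = 2]
  3 = 1·2 + 1   → row I = row G − 1·row H = (1, 39, −53)   [check: 39·140 − 53·103 = 1]
  2 = 2·1 + 0   → remainder 0, stop. gcd = 1 (last nonzero row I).
The gcd is 1, so 103 is invertible mod 140. The last nonzero row gives 39·140 − 53·103 = 1, so t = −53. So 103^(−1) ≡ −53 ≡ 87 (mod 140). Verify: 103 · 87 = 8961 ≡ 1 (mod 140). ✓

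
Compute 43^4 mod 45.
Use repeated squaring. Binary(4) = 100. Walk through the bits of the exponent 4 left-to-right: at each bit after the leading one, square the running value, then multiply by 43 if the bit is 1 (always reducing mod 45):
  bit 1 = 1 (leading): start with 43.
  bit 2 = 0: square 43^2 = 1849 ≡ 4 (mod 45).
  bit 3 = 0: square 4^2 = 16 (mod 45).
Final value: 43^4 ≡ 16 (mod 45).

Final answer: 16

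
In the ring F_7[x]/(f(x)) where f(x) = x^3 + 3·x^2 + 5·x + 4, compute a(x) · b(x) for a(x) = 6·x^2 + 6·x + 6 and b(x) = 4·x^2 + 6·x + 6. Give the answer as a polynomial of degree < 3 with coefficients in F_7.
a · b ≡ 5·x^2 + x (mod f(x))

Multiply as integer polynomials: a · b = 24·x^4 + 60·x^3 + 96·x^2 + 72·x + 36. Reducing coefficients mod 7: a · b ≡ 3·x^4 + 4·x^3 + 5·x^2 + 2·x + 1. Now divide by f(x) = x^3 + 3·x^2 + 5·x + 4 in F_7[x], eliminating the leading term at each step:
  leading term 3·x^4: subtract (3·x)·f(x) = 3·x^4 + 2·x^3 + x^2 + 5·x, leaving 2·x^3 + 4·x^2 + 4·x + 1 (coefficients mod 7)
  leading term 2·x^3: subtract (2)·f(x) = 2·x^3 + 6·x^2 + 3·x + 1, leaving 5·x^2 + x (coefficients mod 7)
The degree is now < 3, so this is the remainder. Hence a · b ≡ 5·x^2 + x in F_7[x]/(f).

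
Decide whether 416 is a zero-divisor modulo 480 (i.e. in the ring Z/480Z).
YES

gcd(416, 480) = 32 > 1, so 416 is not a unit in Z/480Z. In Z/nZ every nonzero non-unit is a zero-divisor: explicitly, take b = 480/gcd = 15 ≠ 0 (mod 480); then 416·15 = 6240 = 13·480, i.e. 416·15 ≡ 0 (mod 480). So 416 is a zero-divisor.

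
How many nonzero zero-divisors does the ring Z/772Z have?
Z/772Z has 387 nonzero zero-divisors

In Z/772Z each nonzero element is either a unit (gcd with 772 is 1) or a zero-divisor (gcd > 1). The number of units is φ(772): factorise 772 = 2^2 · 193, so φ(772) = (2^2 − 2^1) · (193 − 1) = 2 · 192 = 384. The nonzero elements number 772 − 1 = 771. Hence the nonzero zero-divisors number 771 − 384 = 387.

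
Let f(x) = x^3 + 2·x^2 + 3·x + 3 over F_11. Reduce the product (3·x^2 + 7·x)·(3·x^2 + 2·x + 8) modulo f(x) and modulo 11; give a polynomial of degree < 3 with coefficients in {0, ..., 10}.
Multiply as integer polynomials: a · b = 9·x^4 + 27·x^3 + 38·x^2 + 56·x. Reducing coefficients mod 11: a · b ≡ 9·x^4 + 5·x^3 + 5·x^2 + x. Now divide by f(x) = x^3 + 2·x^2 + 3·x + 3 in F_11[x], eliminating the leading term at each step:
  leading term 9·x^4: subtract (9·x)·f(x) = 9·x^4 + 7·x^3 + 5·x^2 + 5·x, leaving 9·x^3 + 7·x (coefficients mod 11)
  leading term 9·x^3: subtract (9)·f(x) = 9·x^3 + 7·x^2 + 5·x + 5, leaving 4·x^2 + 2·x + 6 (coefficients mod 11)
The degree is now < 3, so this is the remainder. Hence a · b ≡ 4·x^2 + 2·x + 6 in F_11[x]/(f).

Final answer: a · b ≡ 4·x^2 + 2·x + 6 (mod f(x))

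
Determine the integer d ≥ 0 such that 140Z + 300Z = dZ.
In the PID Z, (a, b) is generated by gcd(a, b). Compute gcd(300, 140) with the extended Euclidean algorithm, tracking rows (r, s, t) with s·300 + t·140 = r:
  row A: (300, 1, 0)   [1·300 + 0·140 = 300]
  row B: (140, 0, 1)   [0·300 + 1·140 = 140]
  300 = 2·140 + 20   → row C = row A − 2·row B = (20, 1, −2)   [check: 1·300 − 2·140 = 20]
  140 = 7·20 + 0   → remainder 0, stop. gcd = 20 (last nonzero row C).
So gcd(140, 300) = 20, with Bézout identity 1·300 − 2·140 = 20. Containment (⊇): the Bézout identity exhibits 20 as an element of (140, 300), giving (20) ⊆ (140, 300). Containment (⊆): since 20 | 140 and 20 | 300 (140 = 20·7, 300 = 20·15), every Z-linear combination of 140 and 300 is divisible by 20, so (140, 300) ⊆ (20). Therefore (140, 300) = (20), d = 20.

Final answer: (140, 300) = (20); d = 20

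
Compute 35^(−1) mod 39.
35^(−1) ≡ 29 (mod 39)

Apply the extended Euclidean algorithm to (39, 35), tracking rows (r, s, t) with s·39 + t·35 = r. Each division r_prev = q·r_cur + r_new produces the new row as (previous row) − q·(current row):
  row A: (39, 1, 0)   [1·39 + 0·35 = 39]
  row B: (35, 0, 1)   [0·39 + 1·35 = 35]
  39 = 1·35 + 4   → row C = row A − 1·row B = (4, 1, −1)   [check: 1·39 − 1·35 = 4]
  35 = 8·4 + 3   → row D = row B − 8·row C = (3, −8, 9)   [check: −8·39 + 9·35 = 3]
  4 = 1·3 + 1   → row E = row C − 1·row D = (1, 9, −10)   [check: 9·39 − 10·35 = 1]
  3 = 3·1 + 0   → remainder 0, stop. gcd = 1 (last nonzero row E).
The gcd is 1, so 35 is invertible mod 39. The last nonzero row gives 9·39 − 10·35 = 1, so t = −10. So 35^(−1) ≡ −10 ≡ 29 (mod 39). Verify: 35 · 29 = 1015 ≡ 1 (mod 39). ✓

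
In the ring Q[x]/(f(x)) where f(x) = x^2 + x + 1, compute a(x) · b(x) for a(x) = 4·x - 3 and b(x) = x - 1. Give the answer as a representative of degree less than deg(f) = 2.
First multiply in Q[x] without reducing: a · b = 4·x^2 - 7·x + 3. Now divide by f(x) = x^2 + x + 1, eliminating the leading term at each step:
  leading term 4·x^2: subtract (4)·f(x) = 4·x^2 + 4·x + 4, leaving -11·x - 1
The degree is now < 2, so this is the remainder. Hence a · b ≡ -11·x - 1 in Q[x]/(f).

Final answer: a · b ≡ -11·x - 1 (mod f(x))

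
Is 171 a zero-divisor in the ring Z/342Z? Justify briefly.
gcd(171, 342) = 171 > 1, so 171 is not a unit in Z/342Z. In Z/nZ every nonzero non-unit is a zero-divisor: explicitly, take b = 342/gcd = 2 ≠ 0 (mod 342); then 171·2 = 342 = 1·342, i.e. 171·2 ≡ 0 (mod 342). So 171 is a zero-divisor.

Final answer: YES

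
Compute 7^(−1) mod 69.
7^(−1) ≡ 10 (mod 69)

Apply the extended Euclidean algorithm to (69, 7), tracking rows (r, s, t) with s·69 + t·7 = r. Each division r_prev = q·r_cur + r_new produces the new row as (previous row) − q·(current row):
  row A: (69, 1, 0)   [1·69 + 0·7 = 69]
  row B: (7, 0, 1)   [0·69 + 1·7 = 7]
  69 = 9·7 + 6   → row C = row A − 9·row B = (6, 1, −9)   [check: 1·69 − 9·7 = 6]
  7 = 1·6 + 1   → row D = row B − 1·row C = (1, −1, 10)   [check: −1·69 + 10·7 = 1]
  6 = 6·1 + 0   → remainder 0, stop. gcd = 1 (last nonzero row D).
The gcd is 1, so 7 is invertible mod 69. The last nonzero row gives −1·69 + 10·7 = 1, so t = 10. So 7^(−1) ≡ 10 (mod 69). Verify: 7 · 10 = 70 ≡ 1 (mod 69). ✓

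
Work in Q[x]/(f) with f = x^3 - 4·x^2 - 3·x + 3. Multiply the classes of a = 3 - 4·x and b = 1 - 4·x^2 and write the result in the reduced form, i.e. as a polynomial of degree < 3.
First multiply in Q[x] without reducing: a · b = 16·x^3 - 12·x^2 - 4·x + 3. Now divide by f(x) = x^3 - 4·x^2 - 3·x + 3, eliminating the leading term at each step:
  leading term 16·x^3: subtract (16)·f(x) = 16·x^3 - 64·x^2 - 48·x + 48, leaving 52·x^2 + 44·x - 45
The degree is now < 3, so this is the remainder. Hence a · b ≡ 52·x^2 + 44·x - 45 in Q[x]/(f).

Final answer: a · b ≡ 52·x^2 + 44·x - 45 (mod f(x))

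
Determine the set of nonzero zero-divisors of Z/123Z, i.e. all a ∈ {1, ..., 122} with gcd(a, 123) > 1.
An element a ∈ Z/123Z (with a ≠ 0) is a zero-divisor iff gcd(a, 123) > 1 (because a is a unit precisely when gcd(a, n) = 1, and in Z/nZ every nonzero, non-unit element is a zero-divisor). Scan a = 1, ..., 122 and keep those with gcd(a, 123) > 1:
  gcd(3, 123) = 3, gcd(6, 123) = 3, gcd(9, 123) = 3, gcd(12, 123) = 3, gcd(15, 123) = 3, gcd(18, 123) = 3, gcd(21, 123) = 3, gcd(24, 123) = 3, gcd(27, 123) = 3, gcd(30, 123) = 3, gcd(33, 123) = 3, gcd(36, 123) = 3, gcd(39, 123) = 3, gcd(41, 123) = 41, gcd(42, 123) = 3, gcd(45, 123) = 3, gcd(48, 123) = 3, gcd(51, 123) = 3, gcd(54, 123) = 3, gcd(57, 123) = 3, gcd(60, 123) = 3, gcd(63, 123) = 3, gcd(66, 123) = 3, gcd(69, 123) = 3, gcd(72, 123) = 3, gcd(75, 123) = 3, gcd(78, 123) = 3, gcd(81, 123) = 3, gcd(82, 123) = 41, gcd(84, 123) = 3, gcd(87, 123) = 3, gcd(90, 123) = 3, gcd(93, 123) = 3, gcd(96, 123) = 3, gcd(99, 123) = 3, gcd(102, 123) = 3, gcd(105, 123) = 3, gcd(108, 123) = 3, gcd(111, 123) = 3, gcd(114, 123) = 3, gcd(117, 123) = 3, gcd(120, 123) = 3.
All other a ∈ {1, ..., 122} have gcd(a, 123) = 1 and are units. So the nonzero zero-divisors are exactly the 42 values of a appearing in this scan.

Final answer: nonzero zero-divisors of Z/123Z = {3, 6, 9, 12, 15, 18, 21, 24, 27, 30, 33, 36, 39, 41, 42, 45, 48, 51, 54, 57, 60, 63, 66, 69, 72, 75, 78, 81, 82, 84, 87, 90, 93, 96, 99, 102, 105, 108, 111, 114, 117, 120}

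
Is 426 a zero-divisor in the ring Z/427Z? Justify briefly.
NO

gcd(426, 427) = 1, so 426 is a unit in Z/427Z (it has a multiplicative inverse). A unit cannot be a zero-divisor: if 426·b ≡ 0 then multiplying both sides by 426^(−1) gives b ≡ 0. So 426 is not a zero-divisor.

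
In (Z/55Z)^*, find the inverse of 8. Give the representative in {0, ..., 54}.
8^(−1) ≡ 7 (mod 55)

Apply the extended Euclidean algorithm to (55, 8), tracking rows (r, s, t) with s·55 + t·8 = r. Each division r_prev = q·r_cur + r_new produces the new row as (previous row) − q·(current row):
  row A: (55, 1, 0)   [1·55 + 0·8 = 55]
  row B: (8, 0, 1)   [0·55 + 1·8 = 8]
  55 = 6·8 + 7   → row C = row A − 6·row B = (7, 1, −6)   [check: 1·55 − 6·8 = 7]
  8 = 1·7 + 1   → row D = row B − 1·row C = (1, −1, 7)   [check: −1·55 + 7·8 = 1]
  7 = 7·1 + 0   → remainder 0, stop. gcd = 1 (last nonzero row D).
The gcd is 1, so 8 is invertible mod 55. The last nonzero row gives −1·55 + 7·8 = 1, so t = 7. So 8^(−1) ≡ 7 (mod 55). Verify: 8 · 7 = 56 ≡ 1 (mod 55). ✓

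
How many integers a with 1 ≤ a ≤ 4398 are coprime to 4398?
1464

The number of a ∈ {1, ..., 4398} with gcd(a, 4398) = 1 is by definition Euler's totient φ(4398). φ is multiplicative, with φ(p^e) = p^e − p^(e−1). Factorise 4398 = 2 · 3 · 733. Then
  φ(4398) = (2 − 1) · (3 − 1) · (733 − 1) = 1 · 2 · 732 = 1464.
So there are 1464 such integers.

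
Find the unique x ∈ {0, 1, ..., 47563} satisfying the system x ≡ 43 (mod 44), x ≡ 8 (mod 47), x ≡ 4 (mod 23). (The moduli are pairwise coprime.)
The moduli 44, 47, 23 are pairwise coprime, so by the CRT there is a unique solution mod 44·47·23 = 47564.
Solve by successive substitution. Start with x ≡ 43 (mod 44).
  Combine with x ≡ 8 (mod 47): write x = 43 + 44·t and require 43 + 44·t ≡ 8 (mod 47), i.e. 44·t ≡ 8 − 43 ≡ 12 (mod 47). Since 44^(−1) ≡ 31 (mod 47), t ≡ 31·12 ≡ 43 (mod 47). So x ≡ 43 + 44·43 = 1935 (mod 2068).
  Combine with x ≡ 4 (mod 23): write x = 1935 + 2068·t and require 1935 + 2068·t ≡ 4 (mod 23), i.e. 2068·t ≡ 4 − 1935 ≡ 1 (mod 23). Since 2068^(−1) ≡ 11 (mod 23) (2068 ≡ 21 (mod 23)), t ≡ 11·1 ≡ 11 (mod 23). So x ≡ 1935 + 2068·11 = 24683 (mod 47564).
Unique solution in [0, 47564): x = 24683.

Final answer: x ≡ 24683 (mod 47564); the representative in [0, 47564) is 24683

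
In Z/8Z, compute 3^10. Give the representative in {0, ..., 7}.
1

Use repeated squaring. Binary(10) = 1010. Walk through the bits of the exponent 10 left-to-right: at each bit after the leading one, square the running value, then multiply by 3 if the bit is 1 (always reducing mod 8):
  bit 1 = 1 (leading): start with 3.
  bit 2 = 0: square 3^2 = 9 ≡ 1 (mod 8).
  bit 3 = 1: square 1^2 = 1; bit is 1, so multiply 1·3 = 3 (mod 8).
  bit 4 = 0: square 3^2 = 9 ≡ 1 (mod 8).
Final value: 3^10 ≡ 1 (mod 8).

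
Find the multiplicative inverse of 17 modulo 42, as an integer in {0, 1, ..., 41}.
17^(−1) ≡ 5 (mod 42)

Apply the extended Euclidean algorithm to (42, 17), tracking rows (r, s, t) with s·42 + t·17 = r. Each division r_prev = q·r_cur + r_new produces the new row as (previous row) − q·(current row):
  row A: (42, 1, 0)   [1·42 + 0·17 = 42]
  row B: (17, 0, 1)   [0·42 + 1·17 = 17]
  42 = 2·17 + 8   → row C = row A − 2·row B = (8, 1, −2)   [check: 1·42 − 2·17 = 8]
  17 = 2·8 + 1   → row D = row B − 2·row C = (1, −2, 5)   [check: −2·42 + 5·17 = 1]
  8 = 8·1 + 0   → remainder 0, stop. gcd = 1 (last nonzero row D).
The gcd is 1, so 17 is invertible mod 42. The last nonzero row gives −2·42 + 5·17 = 1, so t = 5. So 17^(−1) ≡ 5 (mod 42). Verify: 17 · 5 = 85 ≡ 1 (mod 42). ✓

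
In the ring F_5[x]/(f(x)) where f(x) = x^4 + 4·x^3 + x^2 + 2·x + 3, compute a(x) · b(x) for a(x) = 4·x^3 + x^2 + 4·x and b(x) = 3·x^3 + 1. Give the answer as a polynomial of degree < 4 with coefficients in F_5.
Multiply as integer polynomials: a · b = 12·x^6 + 3·x^5 + 12·x^4 + 4·x^3 + x^2 + 4·x. Reducing coefficients mod 5: a · b ≡ 2·x^6 + 3·x^5 + 2·x^4 + 4·x^3 + x^2 + 4·x. Now divide by f(x) = x^4 + 4·x^3 + x^2 + 2·x + 3 in F_5[x], eliminating the leading term at each step:
  leading term 2·x^6: subtract (2·x^2)·f(x) = 2·x^6 + 3·x^5 + 2·x^4 + 4·x^3 + x^2, leaving 4·x (coefficients mod 5)
The degree is now < 4, so this is the remainder. Hence a · b ≡ 4·x in F_5[x]/(f).

Final answer: a · b ≡ 4·x (mod f(x))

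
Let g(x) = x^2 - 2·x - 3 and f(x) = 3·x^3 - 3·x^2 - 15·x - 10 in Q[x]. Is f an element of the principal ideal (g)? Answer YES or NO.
NO

In Q[x] the ideal (g) consists of all multiples of g, so f ∈ (g) iff g | f, i.e. iff the remainder of f on division by g is 0. Divide f by g (g is monic, so eliminate the leading term of the running remainder at each step):
  leading term 3·x^3: subtract (3·x)·g(x) = 3·x^3 - 6·x^2 - 9·x, leaving 3·x^2 - 6·x - 10
  leading term 3·x^2: subtract (3)·g(x) = 3·x^2 - 6·x - 9, leaving -1
The remainder r(x) = -1 ≠ 0 (and deg r < deg g), so g ∤ f, i.e. f ∉ (g).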